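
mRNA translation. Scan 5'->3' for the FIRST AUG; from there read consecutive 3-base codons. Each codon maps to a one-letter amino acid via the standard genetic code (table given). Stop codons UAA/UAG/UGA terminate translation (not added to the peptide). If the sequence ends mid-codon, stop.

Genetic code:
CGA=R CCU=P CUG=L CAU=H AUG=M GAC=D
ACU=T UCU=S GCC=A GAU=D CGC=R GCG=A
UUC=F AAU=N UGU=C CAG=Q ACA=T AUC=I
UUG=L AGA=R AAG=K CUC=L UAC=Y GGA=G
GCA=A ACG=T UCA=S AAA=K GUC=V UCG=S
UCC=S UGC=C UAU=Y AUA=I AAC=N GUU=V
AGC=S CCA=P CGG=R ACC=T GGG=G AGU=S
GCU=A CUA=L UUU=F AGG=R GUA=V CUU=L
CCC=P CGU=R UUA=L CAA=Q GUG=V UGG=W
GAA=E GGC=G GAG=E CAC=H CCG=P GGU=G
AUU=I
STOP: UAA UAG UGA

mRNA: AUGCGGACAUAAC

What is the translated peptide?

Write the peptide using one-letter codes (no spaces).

Answer: MRT

Derivation:
start AUG at pos 0
pos 0: AUG -> M; peptide=M
pos 3: CGG -> R; peptide=MR
pos 6: ACA -> T; peptide=MRT
pos 9: UAA -> STOP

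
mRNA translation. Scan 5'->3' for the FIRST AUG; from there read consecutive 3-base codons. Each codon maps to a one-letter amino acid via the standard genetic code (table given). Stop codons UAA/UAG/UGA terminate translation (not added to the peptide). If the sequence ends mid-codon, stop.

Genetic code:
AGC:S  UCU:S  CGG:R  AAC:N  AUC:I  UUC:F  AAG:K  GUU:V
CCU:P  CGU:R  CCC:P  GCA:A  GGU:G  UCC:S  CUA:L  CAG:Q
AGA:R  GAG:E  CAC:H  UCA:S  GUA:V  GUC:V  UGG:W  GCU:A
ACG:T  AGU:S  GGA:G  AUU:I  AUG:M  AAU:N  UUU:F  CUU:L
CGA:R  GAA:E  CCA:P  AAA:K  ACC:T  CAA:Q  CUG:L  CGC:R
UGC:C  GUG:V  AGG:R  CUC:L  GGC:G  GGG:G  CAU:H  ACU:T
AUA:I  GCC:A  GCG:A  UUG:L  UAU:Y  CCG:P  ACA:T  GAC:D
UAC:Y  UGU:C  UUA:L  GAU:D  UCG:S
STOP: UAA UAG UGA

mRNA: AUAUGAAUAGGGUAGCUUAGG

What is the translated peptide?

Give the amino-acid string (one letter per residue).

Answer: MNRVA

Derivation:
start AUG at pos 2
pos 2: AUG -> M; peptide=M
pos 5: AAU -> N; peptide=MN
pos 8: AGG -> R; peptide=MNR
pos 11: GUA -> V; peptide=MNRV
pos 14: GCU -> A; peptide=MNRVA
pos 17: UAG -> STOP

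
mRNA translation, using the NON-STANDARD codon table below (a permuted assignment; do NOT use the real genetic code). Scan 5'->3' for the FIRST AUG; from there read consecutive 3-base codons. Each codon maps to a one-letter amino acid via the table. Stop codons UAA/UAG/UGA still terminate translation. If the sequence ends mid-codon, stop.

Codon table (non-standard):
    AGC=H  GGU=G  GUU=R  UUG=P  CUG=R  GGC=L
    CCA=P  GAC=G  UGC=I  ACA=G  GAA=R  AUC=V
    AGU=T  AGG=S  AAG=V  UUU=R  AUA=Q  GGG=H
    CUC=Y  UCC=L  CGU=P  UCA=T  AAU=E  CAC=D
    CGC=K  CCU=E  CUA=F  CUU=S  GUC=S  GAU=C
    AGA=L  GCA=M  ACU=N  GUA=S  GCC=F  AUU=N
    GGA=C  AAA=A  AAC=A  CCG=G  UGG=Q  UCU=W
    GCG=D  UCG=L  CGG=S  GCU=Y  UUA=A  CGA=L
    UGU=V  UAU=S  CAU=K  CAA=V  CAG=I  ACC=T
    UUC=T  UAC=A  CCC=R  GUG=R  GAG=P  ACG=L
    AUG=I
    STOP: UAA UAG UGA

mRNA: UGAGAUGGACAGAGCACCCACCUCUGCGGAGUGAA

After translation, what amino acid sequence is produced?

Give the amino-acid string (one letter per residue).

Answer: IGLMRTWDP

Derivation:
start AUG at pos 4
pos 4: AUG -> I; peptide=I
pos 7: GAC -> G; peptide=IG
pos 10: AGA -> L; peptide=IGL
pos 13: GCA -> M; peptide=IGLM
pos 16: CCC -> R; peptide=IGLMR
pos 19: ACC -> T; peptide=IGLMRT
pos 22: UCU -> W; peptide=IGLMRTW
pos 25: GCG -> D; peptide=IGLMRTWD
pos 28: GAG -> P; peptide=IGLMRTWDP
pos 31: UGA -> STOP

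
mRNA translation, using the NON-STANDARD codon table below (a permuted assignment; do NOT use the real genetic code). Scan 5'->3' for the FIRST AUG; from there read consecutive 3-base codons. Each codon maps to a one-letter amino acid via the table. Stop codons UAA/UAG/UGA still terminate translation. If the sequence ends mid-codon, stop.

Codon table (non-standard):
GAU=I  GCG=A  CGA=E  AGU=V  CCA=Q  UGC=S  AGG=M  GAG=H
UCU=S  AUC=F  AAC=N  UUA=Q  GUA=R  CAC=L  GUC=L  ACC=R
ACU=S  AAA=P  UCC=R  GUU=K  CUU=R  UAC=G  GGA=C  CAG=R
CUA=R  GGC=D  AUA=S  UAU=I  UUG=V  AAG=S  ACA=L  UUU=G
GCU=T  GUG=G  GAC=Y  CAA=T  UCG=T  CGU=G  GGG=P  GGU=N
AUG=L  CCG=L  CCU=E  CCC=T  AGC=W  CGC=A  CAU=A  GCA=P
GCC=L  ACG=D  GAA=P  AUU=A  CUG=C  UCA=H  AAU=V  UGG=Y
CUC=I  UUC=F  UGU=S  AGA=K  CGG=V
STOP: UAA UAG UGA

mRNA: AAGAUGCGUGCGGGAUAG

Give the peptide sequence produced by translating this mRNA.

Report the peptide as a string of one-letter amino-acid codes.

Answer: LGAC

Derivation:
start AUG at pos 3
pos 3: AUG -> L; peptide=L
pos 6: CGU -> G; peptide=LG
pos 9: GCG -> A; peptide=LGA
pos 12: GGA -> C; peptide=LGAC
pos 15: UAG -> STOP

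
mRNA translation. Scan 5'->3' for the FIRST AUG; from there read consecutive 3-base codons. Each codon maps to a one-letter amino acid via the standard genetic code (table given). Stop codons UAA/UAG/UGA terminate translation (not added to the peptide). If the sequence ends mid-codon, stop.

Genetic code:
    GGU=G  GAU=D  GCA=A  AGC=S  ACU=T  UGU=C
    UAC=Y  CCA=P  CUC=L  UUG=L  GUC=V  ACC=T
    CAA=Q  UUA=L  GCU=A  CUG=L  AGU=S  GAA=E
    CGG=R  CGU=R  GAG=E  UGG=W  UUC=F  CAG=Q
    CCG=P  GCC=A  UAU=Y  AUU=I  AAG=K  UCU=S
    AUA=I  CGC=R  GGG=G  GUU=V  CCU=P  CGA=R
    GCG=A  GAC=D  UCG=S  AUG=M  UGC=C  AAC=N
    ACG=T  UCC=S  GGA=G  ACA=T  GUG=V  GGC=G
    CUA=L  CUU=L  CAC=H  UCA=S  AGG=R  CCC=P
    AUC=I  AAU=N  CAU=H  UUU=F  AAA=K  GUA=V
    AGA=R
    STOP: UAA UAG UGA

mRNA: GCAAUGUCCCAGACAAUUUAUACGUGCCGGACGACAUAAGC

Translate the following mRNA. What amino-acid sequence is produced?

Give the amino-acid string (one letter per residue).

start AUG at pos 3
pos 3: AUG -> M; peptide=M
pos 6: UCC -> S; peptide=MS
pos 9: CAG -> Q; peptide=MSQ
pos 12: ACA -> T; peptide=MSQT
pos 15: AUU -> I; peptide=MSQTI
pos 18: UAU -> Y; peptide=MSQTIY
pos 21: ACG -> T; peptide=MSQTIYT
pos 24: UGC -> C; peptide=MSQTIYTC
pos 27: CGG -> R; peptide=MSQTIYTCR
pos 30: ACG -> T; peptide=MSQTIYTCRT
pos 33: ACA -> T; peptide=MSQTIYTCRTT
pos 36: UAA -> STOP

Answer: MSQTIYTCRTT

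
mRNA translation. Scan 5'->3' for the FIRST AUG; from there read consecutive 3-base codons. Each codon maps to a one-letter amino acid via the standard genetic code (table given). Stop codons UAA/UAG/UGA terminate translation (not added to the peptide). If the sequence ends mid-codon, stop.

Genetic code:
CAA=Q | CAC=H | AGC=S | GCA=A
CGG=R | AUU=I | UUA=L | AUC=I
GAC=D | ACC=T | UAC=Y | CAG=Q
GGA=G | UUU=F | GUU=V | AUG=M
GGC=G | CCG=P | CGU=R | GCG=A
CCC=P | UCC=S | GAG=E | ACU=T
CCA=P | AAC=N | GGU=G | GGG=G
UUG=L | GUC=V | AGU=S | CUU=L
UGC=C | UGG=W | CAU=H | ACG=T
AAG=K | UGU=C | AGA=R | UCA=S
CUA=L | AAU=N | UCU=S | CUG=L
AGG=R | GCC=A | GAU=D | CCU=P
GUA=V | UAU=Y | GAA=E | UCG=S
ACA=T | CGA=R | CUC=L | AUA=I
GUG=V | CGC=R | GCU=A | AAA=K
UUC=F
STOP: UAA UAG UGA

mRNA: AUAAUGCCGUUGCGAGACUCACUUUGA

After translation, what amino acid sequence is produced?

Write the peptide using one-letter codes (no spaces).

start AUG at pos 3
pos 3: AUG -> M; peptide=M
pos 6: CCG -> P; peptide=MP
pos 9: UUG -> L; peptide=MPL
pos 12: CGA -> R; peptide=MPLR
pos 15: GAC -> D; peptide=MPLRD
pos 18: UCA -> S; peptide=MPLRDS
pos 21: CUU -> L; peptide=MPLRDSL
pos 24: UGA -> STOP

Answer: MPLRDSL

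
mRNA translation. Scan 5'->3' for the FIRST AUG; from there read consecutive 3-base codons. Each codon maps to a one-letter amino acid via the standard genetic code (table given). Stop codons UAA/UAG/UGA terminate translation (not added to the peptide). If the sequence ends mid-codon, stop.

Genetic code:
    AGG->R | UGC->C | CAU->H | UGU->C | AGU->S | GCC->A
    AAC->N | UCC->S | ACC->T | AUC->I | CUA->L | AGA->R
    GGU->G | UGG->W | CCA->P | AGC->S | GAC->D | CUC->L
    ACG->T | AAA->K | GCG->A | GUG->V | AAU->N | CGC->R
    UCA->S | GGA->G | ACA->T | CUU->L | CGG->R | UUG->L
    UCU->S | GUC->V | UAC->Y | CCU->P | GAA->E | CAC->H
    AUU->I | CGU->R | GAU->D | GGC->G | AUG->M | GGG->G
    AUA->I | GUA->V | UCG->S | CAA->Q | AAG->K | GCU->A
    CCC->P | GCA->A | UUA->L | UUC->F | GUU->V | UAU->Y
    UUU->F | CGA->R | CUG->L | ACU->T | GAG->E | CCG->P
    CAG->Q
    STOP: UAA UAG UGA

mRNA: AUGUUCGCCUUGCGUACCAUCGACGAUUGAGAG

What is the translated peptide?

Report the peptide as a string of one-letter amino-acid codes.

start AUG at pos 0
pos 0: AUG -> M; peptide=M
pos 3: UUC -> F; peptide=MF
pos 6: GCC -> A; peptide=MFA
pos 9: UUG -> L; peptide=MFAL
pos 12: CGU -> R; peptide=MFALR
pos 15: ACC -> T; peptide=MFALRT
pos 18: AUC -> I; peptide=MFALRTI
pos 21: GAC -> D; peptide=MFALRTID
pos 24: GAU -> D; peptide=MFALRTIDD
pos 27: UGA -> STOP

Answer: MFALRTIDD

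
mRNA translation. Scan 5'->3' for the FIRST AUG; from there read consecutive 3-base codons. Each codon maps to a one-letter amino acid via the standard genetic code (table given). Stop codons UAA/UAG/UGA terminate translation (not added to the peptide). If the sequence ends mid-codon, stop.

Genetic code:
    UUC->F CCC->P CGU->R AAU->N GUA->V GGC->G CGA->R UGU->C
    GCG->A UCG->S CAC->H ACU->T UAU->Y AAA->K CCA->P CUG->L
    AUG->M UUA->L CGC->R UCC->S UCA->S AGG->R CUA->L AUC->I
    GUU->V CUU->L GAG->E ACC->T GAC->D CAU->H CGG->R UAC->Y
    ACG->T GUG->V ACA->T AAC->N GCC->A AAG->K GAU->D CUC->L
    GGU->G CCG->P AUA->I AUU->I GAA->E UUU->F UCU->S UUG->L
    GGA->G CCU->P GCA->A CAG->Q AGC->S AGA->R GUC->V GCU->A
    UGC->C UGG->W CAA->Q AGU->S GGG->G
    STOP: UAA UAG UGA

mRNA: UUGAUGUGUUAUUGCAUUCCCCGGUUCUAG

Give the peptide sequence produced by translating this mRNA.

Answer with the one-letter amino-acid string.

start AUG at pos 3
pos 3: AUG -> M; peptide=M
pos 6: UGU -> C; peptide=MC
pos 9: UAU -> Y; peptide=MCY
pos 12: UGC -> C; peptide=MCYC
pos 15: AUU -> I; peptide=MCYCI
pos 18: CCC -> P; peptide=MCYCIP
pos 21: CGG -> R; peptide=MCYCIPR
pos 24: UUC -> F; peptide=MCYCIPRF
pos 27: UAG -> STOP

Answer: MCYCIPRF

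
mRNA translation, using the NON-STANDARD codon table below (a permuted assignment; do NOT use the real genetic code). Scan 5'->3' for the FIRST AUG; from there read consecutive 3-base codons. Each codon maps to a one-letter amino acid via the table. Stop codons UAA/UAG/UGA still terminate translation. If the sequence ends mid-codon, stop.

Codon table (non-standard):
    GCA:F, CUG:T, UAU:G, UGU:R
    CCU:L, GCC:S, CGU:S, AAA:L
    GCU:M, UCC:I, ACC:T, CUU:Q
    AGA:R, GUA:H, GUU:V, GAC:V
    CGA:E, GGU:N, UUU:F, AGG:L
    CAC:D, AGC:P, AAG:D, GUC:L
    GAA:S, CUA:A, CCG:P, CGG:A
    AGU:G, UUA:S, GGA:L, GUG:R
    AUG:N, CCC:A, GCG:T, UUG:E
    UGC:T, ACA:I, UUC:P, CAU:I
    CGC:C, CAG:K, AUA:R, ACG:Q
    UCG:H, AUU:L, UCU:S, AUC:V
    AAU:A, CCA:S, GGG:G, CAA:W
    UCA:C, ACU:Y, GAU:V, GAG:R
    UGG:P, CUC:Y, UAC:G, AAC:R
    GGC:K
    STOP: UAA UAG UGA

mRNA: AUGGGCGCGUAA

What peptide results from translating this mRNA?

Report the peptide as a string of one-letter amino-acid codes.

Answer: NKT

Derivation:
start AUG at pos 0
pos 0: AUG -> N; peptide=N
pos 3: GGC -> K; peptide=NK
pos 6: GCG -> T; peptide=NKT
pos 9: UAA -> STOP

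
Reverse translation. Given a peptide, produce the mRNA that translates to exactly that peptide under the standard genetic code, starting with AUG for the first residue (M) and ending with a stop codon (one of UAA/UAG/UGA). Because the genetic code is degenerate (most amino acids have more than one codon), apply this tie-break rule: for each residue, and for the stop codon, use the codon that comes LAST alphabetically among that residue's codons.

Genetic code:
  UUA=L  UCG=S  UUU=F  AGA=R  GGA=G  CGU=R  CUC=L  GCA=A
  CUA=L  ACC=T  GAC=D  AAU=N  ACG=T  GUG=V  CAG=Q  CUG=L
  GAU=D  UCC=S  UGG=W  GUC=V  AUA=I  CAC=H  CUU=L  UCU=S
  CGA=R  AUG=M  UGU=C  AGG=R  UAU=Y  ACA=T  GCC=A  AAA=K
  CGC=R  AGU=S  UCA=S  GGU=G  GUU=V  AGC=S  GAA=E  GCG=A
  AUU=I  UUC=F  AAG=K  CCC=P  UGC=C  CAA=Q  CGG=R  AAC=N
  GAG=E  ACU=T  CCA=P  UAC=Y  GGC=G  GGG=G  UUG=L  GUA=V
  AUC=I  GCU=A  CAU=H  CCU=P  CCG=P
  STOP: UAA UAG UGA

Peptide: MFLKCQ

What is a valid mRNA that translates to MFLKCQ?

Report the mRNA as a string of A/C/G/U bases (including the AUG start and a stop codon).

Answer: mRNA: AUGUUUUUGAAGUGUCAGUGA

Derivation:
residue 1: M -> AUG (start codon)
residue 2: F codons sorted = UUC,UUU -> pick last = UUU
residue 3: L codons sorted = CUA,CUC,CUG,CUU,UUA,UUG -> pick last = UUG
residue 4: K codons sorted = AAA,AAG -> pick last = AAG
residue 5: C codons sorted = UGC,UGU -> pick last = UGU
residue 6: Q codons sorted = CAA,CAG -> pick last = CAG
terminator: stop codons sorted = UAA,UAG,UGA -> pick last = UGA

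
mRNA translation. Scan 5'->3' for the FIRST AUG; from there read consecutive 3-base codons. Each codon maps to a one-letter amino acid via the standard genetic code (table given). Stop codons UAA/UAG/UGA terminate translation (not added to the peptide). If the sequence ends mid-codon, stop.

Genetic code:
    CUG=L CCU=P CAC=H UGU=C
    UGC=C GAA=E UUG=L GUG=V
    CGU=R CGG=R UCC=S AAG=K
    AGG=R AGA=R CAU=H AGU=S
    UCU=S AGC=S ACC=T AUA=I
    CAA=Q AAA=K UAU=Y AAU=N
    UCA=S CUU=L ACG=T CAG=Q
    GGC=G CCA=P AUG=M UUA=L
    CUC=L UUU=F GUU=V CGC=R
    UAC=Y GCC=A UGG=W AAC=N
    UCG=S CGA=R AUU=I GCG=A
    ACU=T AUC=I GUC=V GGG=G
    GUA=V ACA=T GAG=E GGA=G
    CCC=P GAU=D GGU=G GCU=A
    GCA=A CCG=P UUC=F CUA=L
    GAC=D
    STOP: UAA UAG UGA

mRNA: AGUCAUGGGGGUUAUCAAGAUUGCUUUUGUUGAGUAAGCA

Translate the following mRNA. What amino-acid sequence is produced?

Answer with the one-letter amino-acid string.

Answer: MGVIKIAFVE

Derivation:
start AUG at pos 4
pos 4: AUG -> M; peptide=M
pos 7: GGG -> G; peptide=MG
pos 10: GUU -> V; peptide=MGV
pos 13: AUC -> I; peptide=MGVI
pos 16: AAG -> K; peptide=MGVIK
pos 19: AUU -> I; peptide=MGVIKI
pos 22: GCU -> A; peptide=MGVIKIA
pos 25: UUU -> F; peptide=MGVIKIAF
pos 28: GUU -> V; peptide=MGVIKIAFV
pos 31: GAG -> E; peptide=MGVIKIAFVE
pos 34: UAA -> STOP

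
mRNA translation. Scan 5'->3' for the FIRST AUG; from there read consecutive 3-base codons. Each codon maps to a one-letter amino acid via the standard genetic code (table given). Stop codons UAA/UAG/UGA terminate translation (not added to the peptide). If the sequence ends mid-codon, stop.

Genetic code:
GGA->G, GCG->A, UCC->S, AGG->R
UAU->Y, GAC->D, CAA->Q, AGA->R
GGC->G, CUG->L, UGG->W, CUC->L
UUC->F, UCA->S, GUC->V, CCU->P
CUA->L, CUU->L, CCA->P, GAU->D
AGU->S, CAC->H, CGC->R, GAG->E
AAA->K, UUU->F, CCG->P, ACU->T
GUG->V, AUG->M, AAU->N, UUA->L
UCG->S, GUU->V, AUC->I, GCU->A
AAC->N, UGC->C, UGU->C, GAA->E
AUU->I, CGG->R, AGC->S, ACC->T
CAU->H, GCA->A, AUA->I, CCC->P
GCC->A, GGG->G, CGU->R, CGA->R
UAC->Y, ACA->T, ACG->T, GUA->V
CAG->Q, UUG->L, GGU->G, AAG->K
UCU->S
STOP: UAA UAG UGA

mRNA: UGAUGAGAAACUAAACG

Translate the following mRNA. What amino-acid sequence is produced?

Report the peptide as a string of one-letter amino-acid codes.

Answer: MRN

Derivation:
start AUG at pos 2
pos 2: AUG -> M; peptide=M
pos 5: AGA -> R; peptide=MR
pos 8: AAC -> N; peptide=MRN
pos 11: UAA -> STOP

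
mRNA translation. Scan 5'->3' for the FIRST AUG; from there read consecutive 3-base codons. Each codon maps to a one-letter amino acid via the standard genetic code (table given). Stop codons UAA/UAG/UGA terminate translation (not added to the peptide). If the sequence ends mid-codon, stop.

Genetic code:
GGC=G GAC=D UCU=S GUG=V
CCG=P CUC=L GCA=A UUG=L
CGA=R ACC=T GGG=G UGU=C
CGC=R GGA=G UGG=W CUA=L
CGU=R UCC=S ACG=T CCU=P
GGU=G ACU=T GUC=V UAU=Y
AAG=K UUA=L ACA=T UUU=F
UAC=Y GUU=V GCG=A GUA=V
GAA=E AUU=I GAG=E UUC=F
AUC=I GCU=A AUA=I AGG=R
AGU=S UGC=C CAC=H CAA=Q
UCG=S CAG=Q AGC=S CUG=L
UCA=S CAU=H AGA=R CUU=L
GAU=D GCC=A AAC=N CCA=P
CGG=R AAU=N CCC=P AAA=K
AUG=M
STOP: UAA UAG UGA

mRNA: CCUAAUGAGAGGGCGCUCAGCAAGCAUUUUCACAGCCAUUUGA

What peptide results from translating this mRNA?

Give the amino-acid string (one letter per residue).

start AUG at pos 4
pos 4: AUG -> M; peptide=M
pos 7: AGA -> R; peptide=MR
pos 10: GGG -> G; peptide=MRG
pos 13: CGC -> R; peptide=MRGR
pos 16: UCA -> S; peptide=MRGRS
pos 19: GCA -> A; peptide=MRGRSA
pos 22: AGC -> S; peptide=MRGRSAS
pos 25: AUU -> I; peptide=MRGRSASI
pos 28: UUC -> F; peptide=MRGRSASIF
pos 31: ACA -> T; peptide=MRGRSASIFT
pos 34: GCC -> A; peptide=MRGRSASIFTA
pos 37: AUU -> I; peptide=MRGRSASIFTAI
pos 40: UGA -> STOP

Answer: MRGRSASIFTAI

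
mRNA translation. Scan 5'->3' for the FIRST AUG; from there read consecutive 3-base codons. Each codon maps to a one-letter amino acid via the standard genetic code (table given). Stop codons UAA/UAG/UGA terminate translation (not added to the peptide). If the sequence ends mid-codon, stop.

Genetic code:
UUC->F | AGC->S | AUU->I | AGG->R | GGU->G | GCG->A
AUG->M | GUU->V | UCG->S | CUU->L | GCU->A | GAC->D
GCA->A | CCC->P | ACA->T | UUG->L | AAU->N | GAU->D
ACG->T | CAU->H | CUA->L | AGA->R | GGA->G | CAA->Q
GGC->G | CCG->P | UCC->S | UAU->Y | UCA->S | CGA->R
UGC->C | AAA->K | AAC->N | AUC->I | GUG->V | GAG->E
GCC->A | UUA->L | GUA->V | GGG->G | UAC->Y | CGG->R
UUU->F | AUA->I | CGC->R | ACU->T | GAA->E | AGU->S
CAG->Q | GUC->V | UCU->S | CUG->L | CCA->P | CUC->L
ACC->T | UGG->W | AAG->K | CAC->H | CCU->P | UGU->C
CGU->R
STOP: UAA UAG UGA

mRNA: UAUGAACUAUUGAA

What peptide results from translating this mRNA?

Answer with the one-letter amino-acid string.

Answer: MNY

Derivation:
start AUG at pos 1
pos 1: AUG -> M; peptide=M
pos 4: AAC -> N; peptide=MN
pos 7: UAU -> Y; peptide=MNY
pos 10: UGA -> STOP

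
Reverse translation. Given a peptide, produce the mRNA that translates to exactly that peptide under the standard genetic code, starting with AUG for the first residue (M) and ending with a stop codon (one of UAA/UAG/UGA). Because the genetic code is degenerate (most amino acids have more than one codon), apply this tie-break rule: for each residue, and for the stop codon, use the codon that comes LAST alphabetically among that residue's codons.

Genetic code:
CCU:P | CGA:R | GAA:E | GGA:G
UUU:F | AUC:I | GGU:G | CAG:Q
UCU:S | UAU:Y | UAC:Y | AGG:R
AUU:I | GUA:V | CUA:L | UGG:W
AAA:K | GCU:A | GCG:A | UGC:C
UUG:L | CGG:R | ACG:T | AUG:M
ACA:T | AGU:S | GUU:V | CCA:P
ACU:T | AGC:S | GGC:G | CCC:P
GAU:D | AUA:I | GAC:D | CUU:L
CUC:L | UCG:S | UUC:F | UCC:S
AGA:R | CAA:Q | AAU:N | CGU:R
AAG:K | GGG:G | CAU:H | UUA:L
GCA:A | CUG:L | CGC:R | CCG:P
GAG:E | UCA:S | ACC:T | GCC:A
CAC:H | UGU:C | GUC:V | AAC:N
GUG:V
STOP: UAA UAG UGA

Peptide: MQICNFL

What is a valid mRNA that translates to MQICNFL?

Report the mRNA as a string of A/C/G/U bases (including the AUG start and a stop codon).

residue 1: M -> AUG (start codon)
residue 2: Q codons sorted = CAA,CAG -> pick last = CAG
residue 3: I codons sorted = AUA,AUC,AUU -> pick last = AUU
residue 4: C codons sorted = UGC,UGU -> pick last = UGU
residue 5: N codons sorted = AAC,AAU -> pick last = AAU
residue 6: F codons sorted = UUC,UUU -> pick last = UUU
residue 7: L codons sorted = CUA,CUC,CUG,CUU,UUA,UUG -> pick last = UUG
terminator: stop codons sorted = UAA,UAG,UGA -> pick last = UGA

Answer: mRNA: AUGCAGAUUUGUAAUUUUUUGUGA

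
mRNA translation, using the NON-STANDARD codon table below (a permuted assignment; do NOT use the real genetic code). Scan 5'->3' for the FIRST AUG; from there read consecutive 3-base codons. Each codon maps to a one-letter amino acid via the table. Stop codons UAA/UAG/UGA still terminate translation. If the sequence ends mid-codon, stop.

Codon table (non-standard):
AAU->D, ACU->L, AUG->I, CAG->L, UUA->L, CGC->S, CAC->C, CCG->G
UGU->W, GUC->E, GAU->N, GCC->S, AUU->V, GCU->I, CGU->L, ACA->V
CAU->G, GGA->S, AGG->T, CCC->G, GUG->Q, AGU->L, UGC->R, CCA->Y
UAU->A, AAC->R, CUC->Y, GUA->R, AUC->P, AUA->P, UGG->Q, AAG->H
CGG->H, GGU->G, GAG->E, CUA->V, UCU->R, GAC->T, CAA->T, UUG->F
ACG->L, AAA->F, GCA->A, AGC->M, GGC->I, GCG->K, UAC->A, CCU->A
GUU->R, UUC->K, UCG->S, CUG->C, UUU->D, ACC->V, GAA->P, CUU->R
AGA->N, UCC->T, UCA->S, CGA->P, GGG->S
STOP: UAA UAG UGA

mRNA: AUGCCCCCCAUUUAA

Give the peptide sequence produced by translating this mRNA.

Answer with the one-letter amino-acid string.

Answer: IGGV

Derivation:
start AUG at pos 0
pos 0: AUG -> I; peptide=I
pos 3: CCC -> G; peptide=IG
pos 6: CCC -> G; peptide=IGG
pos 9: AUU -> V; peptide=IGGV
pos 12: UAA -> STOP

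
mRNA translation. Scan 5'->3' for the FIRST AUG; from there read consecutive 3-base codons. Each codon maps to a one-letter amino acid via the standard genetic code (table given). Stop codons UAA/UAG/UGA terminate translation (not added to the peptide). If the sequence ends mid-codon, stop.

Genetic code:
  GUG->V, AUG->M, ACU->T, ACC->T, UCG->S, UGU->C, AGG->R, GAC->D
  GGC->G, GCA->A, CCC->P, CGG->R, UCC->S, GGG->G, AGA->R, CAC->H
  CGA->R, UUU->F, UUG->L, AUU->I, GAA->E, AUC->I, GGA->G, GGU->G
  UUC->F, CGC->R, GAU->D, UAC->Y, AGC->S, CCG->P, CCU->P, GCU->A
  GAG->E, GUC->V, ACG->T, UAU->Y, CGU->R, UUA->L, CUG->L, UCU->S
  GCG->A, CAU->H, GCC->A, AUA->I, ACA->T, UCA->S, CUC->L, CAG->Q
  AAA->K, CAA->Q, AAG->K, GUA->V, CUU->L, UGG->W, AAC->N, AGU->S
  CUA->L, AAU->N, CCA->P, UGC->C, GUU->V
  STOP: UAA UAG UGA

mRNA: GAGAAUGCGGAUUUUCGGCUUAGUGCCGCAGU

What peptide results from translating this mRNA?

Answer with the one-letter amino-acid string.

start AUG at pos 4
pos 4: AUG -> M; peptide=M
pos 7: CGG -> R; peptide=MR
pos 10: AUU -> I; peptide=MRI
pos 13: UUC -> F; peptide=MRIF
pos 16: GGC -> G; peptide=MRIFG
pos 19: UUA -> L; peptide=MRIFGL
pos 22: GUG -> V; peptide=MRIFGLV
pos 25: CCG -> P; peptide=MRIFGLVP
pos 28: CAG -> Q; peptide=MRIFGLVPQ
pos 31: only 1 nt remain (<3), stop (end of mRNA)

Answer: MRIFGLVPQ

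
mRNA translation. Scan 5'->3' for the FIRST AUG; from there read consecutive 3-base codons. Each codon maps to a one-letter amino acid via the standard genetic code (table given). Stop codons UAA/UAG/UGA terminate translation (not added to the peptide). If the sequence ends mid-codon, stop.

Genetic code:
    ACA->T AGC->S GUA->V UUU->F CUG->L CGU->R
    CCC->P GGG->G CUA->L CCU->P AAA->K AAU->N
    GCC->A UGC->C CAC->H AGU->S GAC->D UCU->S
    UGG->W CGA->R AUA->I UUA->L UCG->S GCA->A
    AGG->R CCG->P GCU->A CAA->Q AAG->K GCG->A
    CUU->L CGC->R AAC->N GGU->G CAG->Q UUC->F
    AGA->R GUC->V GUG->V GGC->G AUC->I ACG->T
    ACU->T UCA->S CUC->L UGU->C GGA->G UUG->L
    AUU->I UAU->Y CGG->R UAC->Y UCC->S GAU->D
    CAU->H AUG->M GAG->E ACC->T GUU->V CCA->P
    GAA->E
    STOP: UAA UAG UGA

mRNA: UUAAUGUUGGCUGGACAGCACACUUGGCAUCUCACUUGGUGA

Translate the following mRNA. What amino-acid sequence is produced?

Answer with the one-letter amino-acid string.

start AUG at pos 3
pos 3: AUG -> M; peptide=M
pos 6: UUG -> L; peptide=ML
pos 9: GCU -> A; peptide=MLA
pos 12: GGA -> G; peptide=MLAG
pos 15: CAG -> Q; peptide=MLAGQ
pos 18: CAC -> H; peptide=MLAGQH
pos 21: ACU -> T; peptide=MLAGQHT
pos 24: UGG -> W; peptide=MLAGQHTW
pos 27: CAU -> H; peptide=MLAGQHTWH
pos 30: CUC -> L; peptide=MLAGQHTWHL
pos 33: ACU -> T; peptide=MLAGQHTWHLT
pos 36: UGG -> W; peptide=MLAGQHTWHLTW
pos 39: UGA -> STOP

Answer: MLAGQHTWHLTW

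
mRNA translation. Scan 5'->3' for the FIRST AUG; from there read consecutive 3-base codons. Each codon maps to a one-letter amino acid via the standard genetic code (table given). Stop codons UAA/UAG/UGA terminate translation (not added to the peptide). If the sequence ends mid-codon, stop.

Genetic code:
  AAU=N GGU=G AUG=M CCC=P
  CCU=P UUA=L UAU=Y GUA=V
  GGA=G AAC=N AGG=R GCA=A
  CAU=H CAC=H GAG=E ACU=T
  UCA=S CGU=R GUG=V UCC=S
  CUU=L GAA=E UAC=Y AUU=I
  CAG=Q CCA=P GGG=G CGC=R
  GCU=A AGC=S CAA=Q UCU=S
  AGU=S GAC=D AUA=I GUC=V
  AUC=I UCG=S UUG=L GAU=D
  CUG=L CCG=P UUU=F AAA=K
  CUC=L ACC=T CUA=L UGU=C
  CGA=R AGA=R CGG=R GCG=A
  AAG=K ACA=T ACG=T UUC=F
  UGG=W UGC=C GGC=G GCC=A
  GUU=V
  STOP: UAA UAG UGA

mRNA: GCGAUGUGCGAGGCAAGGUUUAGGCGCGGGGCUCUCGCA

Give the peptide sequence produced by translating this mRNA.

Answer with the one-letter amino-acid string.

Answer: MCEARFRRGALA

Derivation:
start AUG at pos 3
pos 3: AUG -> M; peptide=M
pos 6: UGC -> C; peptide=MC
pos 9: GAG -> E; peptide=MCE
pos 12: GCA -> A; peptide=MCEA
pos 15: AGG -> R; peptide=MCEAR
pos 18: UUU -> F; peptide=MCEARF
pos 21: AGG -> R; peptide=MCEARFR
pos 24: CGC -> R; peptide=MCEARFRR
pos 27: GGG -> G; peptide=MCEARFRRG
pos 30: GCU -> A; peptide=MCEARFRRGA
pos 33: CUC -> L; peptide=MCEARFRRGAL
pos 36: GCA -> A; peptide=MCEARFRRGALA
pos 39: only 0 nt remain (<3), stop (end of mRNA)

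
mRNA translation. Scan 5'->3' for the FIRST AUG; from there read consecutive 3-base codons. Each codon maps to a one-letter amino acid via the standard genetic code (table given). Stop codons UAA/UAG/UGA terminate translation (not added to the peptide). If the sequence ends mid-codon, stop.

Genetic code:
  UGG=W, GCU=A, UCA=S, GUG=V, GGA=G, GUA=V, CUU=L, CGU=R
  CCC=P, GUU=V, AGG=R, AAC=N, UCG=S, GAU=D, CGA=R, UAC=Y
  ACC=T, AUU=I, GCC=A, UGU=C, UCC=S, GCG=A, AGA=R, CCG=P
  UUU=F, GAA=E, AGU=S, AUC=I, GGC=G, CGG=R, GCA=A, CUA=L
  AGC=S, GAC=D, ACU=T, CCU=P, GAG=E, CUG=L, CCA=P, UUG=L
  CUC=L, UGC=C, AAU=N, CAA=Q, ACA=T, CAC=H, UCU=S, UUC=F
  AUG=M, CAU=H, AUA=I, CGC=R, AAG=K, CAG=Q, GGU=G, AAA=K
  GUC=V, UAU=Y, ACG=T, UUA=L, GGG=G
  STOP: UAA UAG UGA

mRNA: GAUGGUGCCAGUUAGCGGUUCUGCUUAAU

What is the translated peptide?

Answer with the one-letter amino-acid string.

Answer: MVPVSGSA

Derivation:
start AUG at pos 1
pos 1: AUG -> M; peptide=M
pos 4: GUG -> V; peptide=MV
pos 7: CCA -> P; peptide=MVP
pos 10: GUU -> V; peptide=MVPV
pos 13: AGC -> S; peptide=MVPVS
pos 16: GGU -> G; peptide=MVPVSG
pos 19: UCU -> S; peptide=MVPVSGS
pos 22: GCU -> A; peptide=MVPVSGSA
pos 25: UAA -> STOP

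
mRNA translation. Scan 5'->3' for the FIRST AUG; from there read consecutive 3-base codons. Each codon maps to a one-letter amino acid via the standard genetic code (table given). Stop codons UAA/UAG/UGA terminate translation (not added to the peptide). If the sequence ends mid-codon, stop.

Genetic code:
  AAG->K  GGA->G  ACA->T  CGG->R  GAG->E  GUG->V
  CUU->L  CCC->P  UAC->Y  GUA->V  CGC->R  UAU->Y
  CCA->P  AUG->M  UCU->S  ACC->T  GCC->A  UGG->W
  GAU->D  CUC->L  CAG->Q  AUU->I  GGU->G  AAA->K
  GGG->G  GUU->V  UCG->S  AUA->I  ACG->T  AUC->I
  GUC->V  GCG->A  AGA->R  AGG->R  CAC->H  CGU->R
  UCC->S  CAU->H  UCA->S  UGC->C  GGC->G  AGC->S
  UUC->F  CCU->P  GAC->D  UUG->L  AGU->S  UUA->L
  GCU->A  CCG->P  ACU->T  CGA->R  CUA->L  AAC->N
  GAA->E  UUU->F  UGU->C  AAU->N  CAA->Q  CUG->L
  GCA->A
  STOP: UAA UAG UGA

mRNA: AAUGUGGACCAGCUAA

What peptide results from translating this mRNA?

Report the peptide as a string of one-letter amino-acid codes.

start AUG at pos 1
pos 1: AUG -> M; peptide=M
pos 4: UGG -> W; peptide=MW
pos 7: ACC -> T; peptide=MWT
pos 10: AGC -> S; peptide=MWTS
pos 13: UAA -> STOP

Answer: MWTS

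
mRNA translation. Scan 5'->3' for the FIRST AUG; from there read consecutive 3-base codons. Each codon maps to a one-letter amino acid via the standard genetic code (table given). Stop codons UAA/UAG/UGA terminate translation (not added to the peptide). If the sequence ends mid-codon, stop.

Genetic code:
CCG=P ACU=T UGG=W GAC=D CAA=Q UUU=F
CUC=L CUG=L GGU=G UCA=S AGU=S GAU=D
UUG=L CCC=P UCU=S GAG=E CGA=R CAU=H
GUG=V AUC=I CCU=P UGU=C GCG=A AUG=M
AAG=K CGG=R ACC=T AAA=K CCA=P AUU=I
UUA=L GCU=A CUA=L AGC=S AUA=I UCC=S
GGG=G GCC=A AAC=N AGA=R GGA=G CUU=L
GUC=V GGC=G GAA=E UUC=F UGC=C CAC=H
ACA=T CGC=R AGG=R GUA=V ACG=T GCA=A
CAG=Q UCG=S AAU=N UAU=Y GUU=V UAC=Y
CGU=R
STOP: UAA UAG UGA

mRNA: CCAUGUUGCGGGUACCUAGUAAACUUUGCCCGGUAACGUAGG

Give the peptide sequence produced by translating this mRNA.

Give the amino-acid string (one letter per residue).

Answer: MLRVPSKLCPVT

Derivation:
start AUG at pos 2
pos 2: AUG -> M; peptide=M
pos 5: UUG -> L; peptide=ML
pos 8: CGG -> R; peptide=MLR
pos 11: GUA -> V; peptide=MLRV
pos 14: CCU -> P; peptide=MLRVP
pos 17: AGU -> S; peptide=MLRVPS
pos 20: AAA -> K; peptide=MLRVPSK
pos 23: CUU -> L; peptide=MLRVPSKL
pos 26: UGC -> C; peptide=MLRVPSKLC
pos 29: CCG -> P; peptide=MLRVPSKLCP
pos 32: GUA -> V; peptide=MLRVPSKLCPV
pos 35: ACG -> T; peptide=MLRVPSKLCPVT
pos 38: UAG -> STOP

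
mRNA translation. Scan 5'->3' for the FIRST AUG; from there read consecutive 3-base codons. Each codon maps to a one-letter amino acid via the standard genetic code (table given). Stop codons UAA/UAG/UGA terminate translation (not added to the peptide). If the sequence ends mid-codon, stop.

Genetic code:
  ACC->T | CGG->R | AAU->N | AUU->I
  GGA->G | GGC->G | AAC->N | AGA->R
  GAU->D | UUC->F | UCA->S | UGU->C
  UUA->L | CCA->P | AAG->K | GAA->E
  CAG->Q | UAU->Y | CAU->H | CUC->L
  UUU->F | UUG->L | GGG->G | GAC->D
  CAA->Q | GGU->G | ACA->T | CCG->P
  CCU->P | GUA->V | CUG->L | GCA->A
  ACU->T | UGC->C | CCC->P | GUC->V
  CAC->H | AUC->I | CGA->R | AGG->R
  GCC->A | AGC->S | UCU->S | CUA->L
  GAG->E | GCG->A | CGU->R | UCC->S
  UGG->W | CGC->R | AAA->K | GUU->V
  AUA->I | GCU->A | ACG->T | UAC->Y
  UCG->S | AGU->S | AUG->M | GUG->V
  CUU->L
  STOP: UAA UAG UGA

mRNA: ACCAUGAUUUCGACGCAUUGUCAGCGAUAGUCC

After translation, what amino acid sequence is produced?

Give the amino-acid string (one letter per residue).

start AUG at pos 3
pos 3: AUG -> M; peptide=M
pos 6: AUU -> I; peptide=MI
pos 9: UCG -> S; peptide=MIS
pos 12: ACG -> T; peptide=MIST
pos 15: CAU -> H; peptide=MISTH
pos 18: UGU -> C; peptide=MISTHC
pos 21: CAG -> Q; peptide=MISTHCQ
pos 24: CGA -> R; peptide=MISTHCQR
pos 27: UAG -> STOP

Answer: MISTHCQR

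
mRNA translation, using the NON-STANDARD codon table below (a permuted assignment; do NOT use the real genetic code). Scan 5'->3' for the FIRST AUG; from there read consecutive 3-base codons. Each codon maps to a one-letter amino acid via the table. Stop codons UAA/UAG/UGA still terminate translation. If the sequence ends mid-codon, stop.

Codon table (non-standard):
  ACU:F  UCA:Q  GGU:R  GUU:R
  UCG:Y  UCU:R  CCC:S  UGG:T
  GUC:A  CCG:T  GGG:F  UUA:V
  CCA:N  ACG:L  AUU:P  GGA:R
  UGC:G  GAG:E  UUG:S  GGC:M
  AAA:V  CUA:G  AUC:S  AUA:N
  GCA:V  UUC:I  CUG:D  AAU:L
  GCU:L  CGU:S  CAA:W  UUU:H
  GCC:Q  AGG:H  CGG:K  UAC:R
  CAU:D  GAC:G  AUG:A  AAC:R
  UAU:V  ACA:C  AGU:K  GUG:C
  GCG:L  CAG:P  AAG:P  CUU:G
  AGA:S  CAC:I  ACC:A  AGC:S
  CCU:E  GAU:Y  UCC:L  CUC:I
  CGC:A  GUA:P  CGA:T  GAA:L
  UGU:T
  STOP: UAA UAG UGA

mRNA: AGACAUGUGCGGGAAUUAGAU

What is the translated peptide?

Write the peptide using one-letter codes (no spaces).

start AUG at pos 4
pos 4: AUG -> A; peptide=A
pos 7: UGC -> G; peptide=AG
pos 10: GGG -> F; peptide=AGF
pos 13: AAU -> L; peptide=AGFL
pos 16: UAG -> STOP

Answer: AGFL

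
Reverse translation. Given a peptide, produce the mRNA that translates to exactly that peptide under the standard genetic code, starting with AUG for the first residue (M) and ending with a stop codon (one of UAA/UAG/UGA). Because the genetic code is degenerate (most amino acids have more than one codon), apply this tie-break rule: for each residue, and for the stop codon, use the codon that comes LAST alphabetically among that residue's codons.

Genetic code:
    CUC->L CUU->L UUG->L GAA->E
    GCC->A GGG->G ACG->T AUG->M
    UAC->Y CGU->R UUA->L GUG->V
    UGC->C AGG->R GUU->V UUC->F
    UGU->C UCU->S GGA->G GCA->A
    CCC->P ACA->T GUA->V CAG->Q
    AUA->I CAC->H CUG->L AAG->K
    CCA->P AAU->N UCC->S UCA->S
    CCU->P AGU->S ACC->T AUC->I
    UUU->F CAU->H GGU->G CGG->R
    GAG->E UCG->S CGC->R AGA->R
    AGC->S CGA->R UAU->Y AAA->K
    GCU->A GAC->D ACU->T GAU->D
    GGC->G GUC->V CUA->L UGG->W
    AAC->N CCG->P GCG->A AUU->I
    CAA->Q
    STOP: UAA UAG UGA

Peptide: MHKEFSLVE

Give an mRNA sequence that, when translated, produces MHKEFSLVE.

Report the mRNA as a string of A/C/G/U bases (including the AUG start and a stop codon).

residue 1: M -> AUG (start codon)
residue 2: H codons sorted = CAC,CAU -> pick last = CAU
residue 3: K codons sorted = AAA,AAG -> pick last = AAG
residue 4: E codons sorted = GAA,GAG -> pick last = GAG
residue 5: F codons sorted = UUC,UUU -> pick last = UUU
residue 6: S codons sorted = AGC,AGU,UCA,UCC,UCG,UCU -> pick last = UCU
residue 7: L codons sorted = CUA,CUC,CUG,CUU,UUA,UUG -> pick last = UUG
residue 8: V codons sorted = GUA,GUC,GUG,GUU -> pick last = GUU
residue 9: E codons sorted = GAA,GAG -> pick last = GAG
terminator: stop codons sorted = UAA,UAG,UGA -> pick last = UGA

Answer: mRNA: AUGCAUAAGGAGUUUUCUUUGGUUGAGUGA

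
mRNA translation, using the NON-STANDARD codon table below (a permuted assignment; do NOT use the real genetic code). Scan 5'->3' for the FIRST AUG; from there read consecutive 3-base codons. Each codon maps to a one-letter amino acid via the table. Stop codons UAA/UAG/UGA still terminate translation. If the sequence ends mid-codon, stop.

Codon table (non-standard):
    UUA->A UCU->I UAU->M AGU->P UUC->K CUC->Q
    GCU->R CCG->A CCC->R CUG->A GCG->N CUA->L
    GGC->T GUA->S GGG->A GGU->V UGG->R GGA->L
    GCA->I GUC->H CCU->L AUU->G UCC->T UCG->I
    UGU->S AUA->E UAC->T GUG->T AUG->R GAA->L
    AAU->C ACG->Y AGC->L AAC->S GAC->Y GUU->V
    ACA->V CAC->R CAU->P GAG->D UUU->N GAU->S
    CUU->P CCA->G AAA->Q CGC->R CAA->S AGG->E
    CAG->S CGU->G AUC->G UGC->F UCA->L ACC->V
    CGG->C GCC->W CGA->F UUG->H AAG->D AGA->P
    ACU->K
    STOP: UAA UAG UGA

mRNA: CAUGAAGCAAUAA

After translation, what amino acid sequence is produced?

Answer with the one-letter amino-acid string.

start AUG at pos 1
pos 1: AUG -> R; peptide=R
pos 4: AAG -> D; peptide=RD
pos 7: CAA -> S; peptide=RDS
pos 10: UAA -> STOP

Answer: RDS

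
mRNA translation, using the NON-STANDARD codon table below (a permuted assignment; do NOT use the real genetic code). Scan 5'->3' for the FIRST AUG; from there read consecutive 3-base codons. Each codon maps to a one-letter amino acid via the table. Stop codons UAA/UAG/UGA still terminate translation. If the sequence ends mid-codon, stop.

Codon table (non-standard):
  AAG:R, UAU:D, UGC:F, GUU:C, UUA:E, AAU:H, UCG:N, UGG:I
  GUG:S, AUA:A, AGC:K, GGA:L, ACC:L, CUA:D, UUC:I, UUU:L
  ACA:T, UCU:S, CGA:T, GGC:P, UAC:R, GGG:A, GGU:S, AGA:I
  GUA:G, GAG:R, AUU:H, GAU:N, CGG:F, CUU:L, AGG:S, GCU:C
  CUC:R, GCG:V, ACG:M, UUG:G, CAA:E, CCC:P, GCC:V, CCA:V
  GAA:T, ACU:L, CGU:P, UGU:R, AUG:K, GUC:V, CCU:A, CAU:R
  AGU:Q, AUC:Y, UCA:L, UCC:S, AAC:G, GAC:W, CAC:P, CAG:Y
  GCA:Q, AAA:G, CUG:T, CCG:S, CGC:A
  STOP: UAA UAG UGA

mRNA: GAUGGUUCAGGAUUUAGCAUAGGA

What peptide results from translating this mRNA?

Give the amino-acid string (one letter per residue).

start AUG at pos 1
pos 1: AUG -> K; peptide=K
pos 4: GUU -> C; peptide=KC
pos 7: CAG -> Y; peptide=KCY
pos 10: GAU -> N; peptide=KCYN
pos 13: UUA -> E; peptide=KCYNE
pos 16: GCA -> Q; peptide=KCYNEQ
pos 19: UAG -> STOP

Answer: KCYNEQ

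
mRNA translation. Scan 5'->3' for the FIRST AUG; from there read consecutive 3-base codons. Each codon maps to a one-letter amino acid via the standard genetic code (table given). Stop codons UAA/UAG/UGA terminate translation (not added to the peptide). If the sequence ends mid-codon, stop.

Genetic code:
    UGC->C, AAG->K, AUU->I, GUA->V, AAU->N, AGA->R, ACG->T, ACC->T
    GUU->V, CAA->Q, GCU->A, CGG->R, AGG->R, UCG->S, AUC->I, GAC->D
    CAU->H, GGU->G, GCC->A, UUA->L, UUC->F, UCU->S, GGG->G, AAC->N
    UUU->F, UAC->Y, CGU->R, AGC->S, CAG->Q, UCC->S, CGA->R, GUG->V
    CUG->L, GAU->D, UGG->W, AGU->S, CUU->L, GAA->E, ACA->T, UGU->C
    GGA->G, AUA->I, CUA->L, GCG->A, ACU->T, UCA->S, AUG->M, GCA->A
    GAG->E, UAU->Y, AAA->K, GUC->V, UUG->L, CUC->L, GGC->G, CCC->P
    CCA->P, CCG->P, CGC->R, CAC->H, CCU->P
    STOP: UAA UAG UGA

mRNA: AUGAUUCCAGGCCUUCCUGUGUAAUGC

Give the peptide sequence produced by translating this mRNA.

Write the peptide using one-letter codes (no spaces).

start AUG at pos 0
pos 0: AUG -> M; peptide=M
pos 3: AUU -> I; peptide=MI
pos 6: CCA -> P; peptide=MIP
pos 9: GGC -> G; peptide=MIPG
pos 12: CUU -> L; peptide=MIPGL
pos 15: CCU -> P; peptide=MIPGLP
pos 18: GUG -> V; peptide=MIPGLPV
pos 21: UAA -> STOP

Answer: MIPGLPV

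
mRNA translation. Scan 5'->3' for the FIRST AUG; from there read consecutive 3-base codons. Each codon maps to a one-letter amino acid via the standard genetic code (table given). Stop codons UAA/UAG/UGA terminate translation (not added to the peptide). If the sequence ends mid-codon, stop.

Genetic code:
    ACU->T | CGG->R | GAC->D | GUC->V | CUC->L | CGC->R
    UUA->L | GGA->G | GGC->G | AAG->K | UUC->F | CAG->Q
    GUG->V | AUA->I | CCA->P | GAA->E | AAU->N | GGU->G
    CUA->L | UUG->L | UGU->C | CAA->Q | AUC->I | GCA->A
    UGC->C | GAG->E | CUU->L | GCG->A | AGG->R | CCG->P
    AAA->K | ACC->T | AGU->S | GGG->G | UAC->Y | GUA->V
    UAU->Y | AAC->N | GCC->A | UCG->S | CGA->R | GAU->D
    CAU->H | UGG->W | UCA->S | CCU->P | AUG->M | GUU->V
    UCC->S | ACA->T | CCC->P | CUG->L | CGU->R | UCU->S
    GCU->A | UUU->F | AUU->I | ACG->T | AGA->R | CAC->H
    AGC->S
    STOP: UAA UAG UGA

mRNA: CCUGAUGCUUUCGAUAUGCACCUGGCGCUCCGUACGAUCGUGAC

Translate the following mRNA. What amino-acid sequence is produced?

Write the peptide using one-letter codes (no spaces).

start AUG at pos 4
pos 4: AUG -> M; peptide=M
pos 7: CUU -> L; peptide=ML
pos 10: UCG -> S; peptide=MLS
pos 13: AUA -> I; peptide=MLSI
pos 16: UGC -> C; peptide=MLSIC
pos 19: ACC -> T; peptide=MLSICT
pos 22: UGG -> W; peptide=MLSICTW
pos 25: CGC -> R; peptide=MLSICTWR
pos 28: UCC -> S; peptide=MLSICTWRS
pos 31: GUA -> V; peptide=MLSICTWRSV
pos 34: CGA -> R; peptide=MLSICTWRSVR
pos 37: UCG -> S; peptide=MLSICTWRSVRS
pos 40: UGA -> STOP

Answer: MLSICTWRSVRS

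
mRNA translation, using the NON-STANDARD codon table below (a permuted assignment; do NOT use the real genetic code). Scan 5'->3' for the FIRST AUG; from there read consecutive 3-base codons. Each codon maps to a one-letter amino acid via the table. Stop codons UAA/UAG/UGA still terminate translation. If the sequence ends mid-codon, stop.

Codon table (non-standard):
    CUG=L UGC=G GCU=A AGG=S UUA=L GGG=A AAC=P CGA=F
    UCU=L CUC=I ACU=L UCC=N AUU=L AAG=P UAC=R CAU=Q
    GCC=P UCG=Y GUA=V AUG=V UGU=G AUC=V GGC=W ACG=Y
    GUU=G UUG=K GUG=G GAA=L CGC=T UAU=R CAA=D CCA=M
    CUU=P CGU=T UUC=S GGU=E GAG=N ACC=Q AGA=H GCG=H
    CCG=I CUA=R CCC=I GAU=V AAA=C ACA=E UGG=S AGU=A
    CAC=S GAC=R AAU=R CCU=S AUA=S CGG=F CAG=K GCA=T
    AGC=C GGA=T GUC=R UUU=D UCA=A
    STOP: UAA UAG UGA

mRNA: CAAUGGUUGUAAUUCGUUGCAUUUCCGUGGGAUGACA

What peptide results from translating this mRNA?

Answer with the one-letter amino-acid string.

Answer: VGVLTGLNGT

Derivation:
start AUG at pos 2
pos 2: AUG -> V; peptide=V
pos 5: GUU -> G; peptide=VG
pos 8: GUA -> V; peptide=VGV
pos 11: AUU -> L; peptide=VGVL
pos 14: CGU -> T; peptide=VGVLT
pos 17: UGC -> G; peptide=VGVLTG
pos 20: AUU -> L; peptide=VGVLTGL
pos 23: UCC -> N; peptide=VGVLTGLN
pos 26: GUG -> G; peptide=VGVLTGLNG
pos 29: GGA -> T; peptide=VGVLTGLNGT
pos 32: UGA -> STOP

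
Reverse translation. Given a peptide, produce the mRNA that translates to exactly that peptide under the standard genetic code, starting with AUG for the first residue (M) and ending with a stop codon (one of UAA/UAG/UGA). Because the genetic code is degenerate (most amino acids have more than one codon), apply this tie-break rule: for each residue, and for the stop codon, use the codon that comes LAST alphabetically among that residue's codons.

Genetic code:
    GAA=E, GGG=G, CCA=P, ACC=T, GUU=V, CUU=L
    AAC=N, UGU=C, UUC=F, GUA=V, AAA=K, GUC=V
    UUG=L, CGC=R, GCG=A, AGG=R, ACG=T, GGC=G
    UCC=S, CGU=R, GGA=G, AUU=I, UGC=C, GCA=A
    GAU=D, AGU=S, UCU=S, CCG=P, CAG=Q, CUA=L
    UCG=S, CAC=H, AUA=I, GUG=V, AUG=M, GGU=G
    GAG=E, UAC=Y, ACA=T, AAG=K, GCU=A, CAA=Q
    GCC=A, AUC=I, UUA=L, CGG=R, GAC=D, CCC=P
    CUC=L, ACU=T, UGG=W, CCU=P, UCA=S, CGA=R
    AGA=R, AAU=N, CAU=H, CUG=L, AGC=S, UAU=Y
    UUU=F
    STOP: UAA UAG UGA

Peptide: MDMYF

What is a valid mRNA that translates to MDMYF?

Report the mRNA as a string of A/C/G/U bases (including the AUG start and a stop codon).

residue 1: M -> AUG (start codon)
residue 2: D codons sorted = GAC,GAU -> pick last = GAU
residue 3: M -> AUG (only codon)
residue 4: Y codons sorted = UAC,UAU -> pick last = UAU
residue 5: F codons sorted = UUC,UUU -> pick last = UUU
terminator: stop codons sorted = UAA,UAG,UGA -> pick last = UGA

Answer: mRNA: AUGGAUAUGUAUUUUUGA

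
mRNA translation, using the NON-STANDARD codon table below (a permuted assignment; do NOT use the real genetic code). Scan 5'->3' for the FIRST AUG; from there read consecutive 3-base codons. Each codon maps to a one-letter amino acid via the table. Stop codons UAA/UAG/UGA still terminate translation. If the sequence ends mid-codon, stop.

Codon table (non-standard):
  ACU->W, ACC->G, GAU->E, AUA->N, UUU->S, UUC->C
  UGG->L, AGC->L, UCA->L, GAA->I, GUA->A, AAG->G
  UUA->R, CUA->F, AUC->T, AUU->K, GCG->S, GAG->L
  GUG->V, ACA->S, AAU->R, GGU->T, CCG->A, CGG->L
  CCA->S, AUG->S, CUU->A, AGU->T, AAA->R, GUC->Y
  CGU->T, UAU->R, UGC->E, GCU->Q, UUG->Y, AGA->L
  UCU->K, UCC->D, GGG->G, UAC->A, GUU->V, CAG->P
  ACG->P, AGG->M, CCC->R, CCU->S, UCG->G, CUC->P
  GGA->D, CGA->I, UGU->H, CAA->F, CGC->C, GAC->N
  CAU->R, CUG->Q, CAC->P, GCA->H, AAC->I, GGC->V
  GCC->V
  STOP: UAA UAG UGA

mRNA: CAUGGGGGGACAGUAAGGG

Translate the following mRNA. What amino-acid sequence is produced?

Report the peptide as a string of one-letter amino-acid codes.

start AUG at pos 1
pos 1: AUG -> S; peptide=S
pos 4: GGG -> G; peptide=SG
pos 7: GGA -> D; peptide=SGD
pos 10: CAG -> P; peptide=SGDP
pos 13: UAA -> STOP

Answer: SGDP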